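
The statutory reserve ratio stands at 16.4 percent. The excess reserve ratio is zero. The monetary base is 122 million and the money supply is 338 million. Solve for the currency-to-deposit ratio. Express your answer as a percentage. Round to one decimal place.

30.8%

Using m = M/MB = 338/122 ≈ 2.770492. From m = (1 + c)/(c + rr + e), rearranging gives 1 + c = m·(c + rr + e), so c·(1 − m) = m·(rr + e) − 1.
Hence c = [m·(rr + e) − 1]/(1 − m) = [2.770492 × (0.164 + 0) − 1] / (1 − 2.770492) ≈ 0.308185.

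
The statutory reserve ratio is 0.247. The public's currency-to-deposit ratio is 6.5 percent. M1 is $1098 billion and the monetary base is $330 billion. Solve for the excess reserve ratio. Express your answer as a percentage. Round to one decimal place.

0.8%

Using m = M/MB = 1098/330 ≈ 3.327273. Since m = (1 + c)/(c + rr + e), the denominator satisfies c + rr + e = (1 + c)/m = (1 + 0.065) / 3.327273 ≈ 0.320082.
With c = 0.065 and rr = 0.247, the excess reserve ratio is 0.320082 − 0.065 − 0.247 = 0.008082.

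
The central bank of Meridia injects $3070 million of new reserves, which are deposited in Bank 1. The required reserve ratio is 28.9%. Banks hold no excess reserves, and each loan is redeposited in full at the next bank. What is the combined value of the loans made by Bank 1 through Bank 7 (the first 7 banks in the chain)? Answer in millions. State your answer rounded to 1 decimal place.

$6859.1 million

Bank i lends (1 − rr)^i of the original deposit: Bank 1 lends 3070·0.7110 = 2182.7700, Bank 2 lends 3070·0.7110² ≈ 1551.9495, and so on.
Summing a geometric series: total = 3070·[0.7110·(1 − 0.7110^7) / (1 − 0.7110)] ≈ 6859.0964 million.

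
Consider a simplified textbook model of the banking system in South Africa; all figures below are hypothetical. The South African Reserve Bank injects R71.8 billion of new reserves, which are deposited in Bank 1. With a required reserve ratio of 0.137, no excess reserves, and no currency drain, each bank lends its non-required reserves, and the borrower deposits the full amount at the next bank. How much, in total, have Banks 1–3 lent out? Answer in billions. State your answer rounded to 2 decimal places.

R161.59 billion

Bank i lends (1 − rr)^i of the original deposit: Bank 1 lends 71.8·0.8630 = 61.9634, Bank 2 lends 71.8·0.8630² ≈ 53.4744, and so on.
Summing a geometric series: total = 71.8·[0.8630·(1 − 0.8630^3) / (1 − 0.8630)] ≈ 161.5862 billion.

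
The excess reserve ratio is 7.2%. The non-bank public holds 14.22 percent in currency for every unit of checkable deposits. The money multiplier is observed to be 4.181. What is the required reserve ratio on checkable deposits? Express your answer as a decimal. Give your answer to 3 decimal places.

0.059

Using m = 4.181. Since m = (1 + c)/(c + rr + e), the denominator satisfies c + rr + e = (1 + c)/m = (1 + 0.1422) / 4.181 ≈ 0.273188.
With c = 0.1422 and e = 0.072, the required reserve ratio on checkable deposits is 0.273188 − 0.1422 − 0.072 = 0.058988.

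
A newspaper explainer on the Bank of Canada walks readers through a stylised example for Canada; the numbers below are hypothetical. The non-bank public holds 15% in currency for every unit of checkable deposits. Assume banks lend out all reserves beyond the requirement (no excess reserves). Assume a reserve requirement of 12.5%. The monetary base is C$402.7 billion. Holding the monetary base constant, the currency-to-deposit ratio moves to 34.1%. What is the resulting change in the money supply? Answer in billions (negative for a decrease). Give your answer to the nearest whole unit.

-525 billion

Initially m₁ = (1 + 0.15) / (0.125 + 0.15) ≈ 4.1818, so M₁ = 4.1818 × 402.7 ≈ 1684.0109 billion.
After the change m₂ = (1 + 0.341) / (0.125 + 0.341) ≈ 2.8777, so M₂ = 2.8777 × 402.7 ≈ 1158.8498 billion.
ΔM = M₂ − M₁ = 1158.8498 − 1684.0109 = -525.1611 billion.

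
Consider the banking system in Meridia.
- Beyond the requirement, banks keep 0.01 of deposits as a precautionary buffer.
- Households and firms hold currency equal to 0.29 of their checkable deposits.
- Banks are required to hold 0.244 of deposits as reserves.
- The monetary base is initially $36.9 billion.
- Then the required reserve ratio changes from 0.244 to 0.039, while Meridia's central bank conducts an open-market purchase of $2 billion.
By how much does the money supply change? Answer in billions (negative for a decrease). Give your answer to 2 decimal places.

Before: m₁ = (1 + 0.29) / (0.244 + 0.01 + 0.29) ≈ 2.37132, MB₁ = 36.9, so M₁ = 2.37132 × 36.9 ≈ 87.5017 billion.
After: m₂ = (1 + 0.29) / (0.039 + 0.01 + 0.29) ≈ 3.80531, MB₂ = 36.9 + 2 = 38.9, so M₂ = 3.80531 × 38.9 ≈ 148.0266 billion.
ΔM = M₂ − M₁ = 148.0266 − 87.5017 = 60.5249 billion.

$60.52 billion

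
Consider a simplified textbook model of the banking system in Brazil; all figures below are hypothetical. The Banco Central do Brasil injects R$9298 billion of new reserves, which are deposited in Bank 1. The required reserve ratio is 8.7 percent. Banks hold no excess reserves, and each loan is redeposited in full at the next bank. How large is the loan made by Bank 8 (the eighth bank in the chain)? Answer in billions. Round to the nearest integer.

R$4489 billion

Each bank lends a fraction (1 − rr) = 0.9130 of the deposit it receives, so Bank 8 receives 9298·0.9130^7 and lends 9298·0.9130^8 ≈ 4489.0636 billion.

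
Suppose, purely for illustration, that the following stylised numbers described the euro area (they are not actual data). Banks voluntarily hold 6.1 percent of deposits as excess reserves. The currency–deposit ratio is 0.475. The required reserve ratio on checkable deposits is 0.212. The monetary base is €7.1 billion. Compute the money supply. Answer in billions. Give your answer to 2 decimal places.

The money multiplier is m = (1 + c) / (rr + e + c) = (1 + 0.475) / (0.212 + 0.061 + 0.475) ≈ 1.9719.
So M = m × MB = 1.9719 × 7.1 ≈ 14.0005 billion.

€14.00 billion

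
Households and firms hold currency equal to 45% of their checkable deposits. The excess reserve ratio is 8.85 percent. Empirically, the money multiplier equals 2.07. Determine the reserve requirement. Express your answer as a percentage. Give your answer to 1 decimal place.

Using m = 2.07. Since m = (1 + c)/(c + rr + e), the denominator satisfies c + rr + e = (1 + c)/m = (1 + 0.45) / 2.07 ≈ 0.700483.
With c = 0.45 and e = 0.0885, the reserve requirement is 0.700483 − 0.45 − 0.0885 = 0.161983.

16.2%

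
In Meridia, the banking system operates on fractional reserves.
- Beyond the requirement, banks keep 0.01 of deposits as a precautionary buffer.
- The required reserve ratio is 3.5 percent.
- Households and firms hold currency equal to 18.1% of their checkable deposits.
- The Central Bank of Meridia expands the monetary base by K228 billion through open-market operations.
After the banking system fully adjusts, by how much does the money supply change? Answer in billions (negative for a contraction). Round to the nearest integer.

K1191 billion

The money multiplier is m = (1 + c) / (rr + e + c) = (1 + 0.181) / (0.035 + 0.01 + 0.181) ≈ 5.2257.
The purchase adds 228 billion of base, so ΔM = m × ΔMB = 5.2257 × (+228) = 1191.4596 billion.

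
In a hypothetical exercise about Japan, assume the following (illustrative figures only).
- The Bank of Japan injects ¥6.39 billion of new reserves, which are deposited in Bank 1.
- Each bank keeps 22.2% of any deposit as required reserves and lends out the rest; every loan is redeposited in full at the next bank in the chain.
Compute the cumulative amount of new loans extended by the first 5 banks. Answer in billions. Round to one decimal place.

¥16.0 billion

Bank i lends (1 − rr)^i of the original deposit: Bank 1 lends 6.39·0.7780 ≈ 4.9714, Bank 2 lends 6.39·0.7780² ≈ 3.8678, and so on.
Summing a geometric series: total = 6.39·[0.7780·(1 − 0.7780^5) / (1 − 0.7780)] ≈ 16.0108 billion.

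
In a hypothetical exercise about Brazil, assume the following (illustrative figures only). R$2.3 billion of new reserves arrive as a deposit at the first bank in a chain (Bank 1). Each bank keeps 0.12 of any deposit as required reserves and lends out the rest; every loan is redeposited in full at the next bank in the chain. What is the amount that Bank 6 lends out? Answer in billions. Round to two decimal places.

R$1.07 billion

Each bank lends a fraction (1 − rr) = 0.8800 of the deposit it receives, so Bank 6 receives 2.3·0.8800^5 and lends 2.3·0.8800^6 ≈ 1.0681 billion.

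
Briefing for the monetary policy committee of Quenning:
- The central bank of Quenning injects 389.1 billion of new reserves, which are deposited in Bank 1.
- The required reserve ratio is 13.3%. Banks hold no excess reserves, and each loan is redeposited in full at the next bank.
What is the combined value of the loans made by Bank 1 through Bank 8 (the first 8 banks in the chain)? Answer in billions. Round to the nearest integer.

Bank i lends (1 − rr)^i of the original deposit: Bank 1 lends 389.1·0.8670 = 337.3497, Bank 2 lends 389.1·0.8670² ≈ 292.4822, and so on.
Summing a geometric series: total = 389.1·[0.8670·(1 − 0.8670^8) / (1 − 0.8670)] ≈ 1726.6570 billion.

1727 billion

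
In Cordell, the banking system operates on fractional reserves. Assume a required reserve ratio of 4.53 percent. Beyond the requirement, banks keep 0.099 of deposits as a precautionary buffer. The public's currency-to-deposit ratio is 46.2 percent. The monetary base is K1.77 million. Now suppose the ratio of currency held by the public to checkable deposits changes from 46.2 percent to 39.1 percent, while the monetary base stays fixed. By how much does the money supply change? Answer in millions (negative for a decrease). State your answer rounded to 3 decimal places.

K0.331 million

Initially m₁ = (1 + 0.462) / (0.0453 + 0.099 + 0.462) ≈ 2.41135, so M₁ = 2.41135 × 1.77 ≈ 4.2681 million.
After the change m₂ = (1 + 0.391) / (0.0453 + 0.099 + 0.391) ≈ 2.59854, so M₂ = 2.59854 × 1.77 ≈ 4.5994 million.
ΔM = M₂ − M₁ = 4.5994 − 4.2681 = 0.3313 million.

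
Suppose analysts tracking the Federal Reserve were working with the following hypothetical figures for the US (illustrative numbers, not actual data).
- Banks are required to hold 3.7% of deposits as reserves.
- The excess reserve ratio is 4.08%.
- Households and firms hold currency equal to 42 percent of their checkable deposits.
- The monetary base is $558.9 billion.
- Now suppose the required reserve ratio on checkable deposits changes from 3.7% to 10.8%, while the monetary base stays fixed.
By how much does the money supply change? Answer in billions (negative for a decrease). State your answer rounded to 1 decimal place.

-199.0 billion

Initially m₁ = (1 + 0.42) / (0.037 + 0.0408 + 0.42) ≈ 2.85255, so M₁ = 2.85255 × 558.9 ≈ 1594.2902 billion.
After the change m₂ = (1 + 0.42) / (0.108 + 0.0408 + 0.42) ≈ 2.49648, so M₂ = 2.49648 × 558.9 ≈ 1395.2827 billion.
ΔM = M₂ − M₁ = 1395.2827 − 1594.2902 = -199.0075 billion.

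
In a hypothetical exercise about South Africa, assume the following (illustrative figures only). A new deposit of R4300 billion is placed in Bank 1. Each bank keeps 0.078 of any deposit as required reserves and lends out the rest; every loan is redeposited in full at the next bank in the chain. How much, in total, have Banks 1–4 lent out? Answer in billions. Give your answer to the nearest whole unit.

Bank i lends (1 − rr)^i of the original deposit: Bank 1 lends 4300·0.9220 = 3964.6000, Bank 2 lends 4300·0.9220² = 3655.3612, and so on.
Summing a geometric series: total = 4300·[0.9220·(1 − 0.9220^4) / (1 − 0.9220)] ≈ 14097.5683 billion.

R14098 billion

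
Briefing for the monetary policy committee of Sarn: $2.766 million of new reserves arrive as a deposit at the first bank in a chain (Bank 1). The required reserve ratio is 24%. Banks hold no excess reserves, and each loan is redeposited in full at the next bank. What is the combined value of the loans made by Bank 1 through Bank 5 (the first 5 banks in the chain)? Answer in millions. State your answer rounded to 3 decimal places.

$6.538 million

Bank i lends (1 − rr)^i of the original deposit: Bank 1 lends 2.766·0.7600 ≈ 2.1022, Bank 2 lends 2.766·0.7600² ≈ 1.5976, and so on.
Summing a geometric series: total = 2.766·[0.7600·(1 − 0.7600^5) / (1 − 0.7600)] ≈ 6.5381 million.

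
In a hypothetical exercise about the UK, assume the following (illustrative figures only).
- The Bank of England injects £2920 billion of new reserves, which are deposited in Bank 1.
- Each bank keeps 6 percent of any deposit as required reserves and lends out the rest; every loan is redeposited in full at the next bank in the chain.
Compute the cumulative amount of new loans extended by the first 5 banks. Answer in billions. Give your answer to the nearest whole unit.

Bank i lends (1 − rr)^i of the original deposit: Bank 1 lends 2920·0.9400 = 2744.8000, Bank 2 lends 2920·0.9400² = 2580.1120, and so on.
Summing a geometric series: total = 2920·[0.9400·(1 − 0.9400^5) / (1 − 0.9400)] ≈ 12173.0040 billion.

£12173 billion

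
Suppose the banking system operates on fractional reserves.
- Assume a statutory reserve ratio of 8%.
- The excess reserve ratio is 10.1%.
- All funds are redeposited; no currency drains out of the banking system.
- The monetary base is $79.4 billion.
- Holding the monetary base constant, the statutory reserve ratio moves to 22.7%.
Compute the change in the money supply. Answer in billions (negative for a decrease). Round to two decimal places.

Initially m₁ = 1 / (0.08 + 0.101) ≈ 5.52486, so M₁ = 5.52486 × 79.4 ≈ 438.6739 billion.
After the change m₂ = 1 / (0.227 + 0.101) ≈ 3.04878, so M₂ = 3.04878 × 79.4 ≈ 242.0731 billion.
ΔM = M₂ − M₁ = 242.0731 − 438.6739 = -196.6008 billion.

-196.60 billion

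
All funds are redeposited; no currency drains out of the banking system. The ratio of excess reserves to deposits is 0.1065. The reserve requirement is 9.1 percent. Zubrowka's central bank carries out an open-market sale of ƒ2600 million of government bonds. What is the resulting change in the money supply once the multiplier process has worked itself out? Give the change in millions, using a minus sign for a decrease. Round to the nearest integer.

-13165 million

The money multiplier is m = 1 / (rr + e) = 1 / (0.091 + 0.1065) ≈ 5.06329.
The sale removes 2600 million of base, so ΔM = m × ΔMB = 5.06329 × (−2600) = -13164.554 million.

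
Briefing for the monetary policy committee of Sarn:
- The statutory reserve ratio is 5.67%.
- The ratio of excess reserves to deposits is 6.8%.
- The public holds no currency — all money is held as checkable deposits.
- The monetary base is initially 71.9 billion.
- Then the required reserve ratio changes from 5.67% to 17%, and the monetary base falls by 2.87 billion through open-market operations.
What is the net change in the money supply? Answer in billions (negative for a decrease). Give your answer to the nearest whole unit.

-287 billion

Before: m₁ = 1 / (0.0567 + 0.068) ≈ 8.0192, MB₁ = 71.9, so M₁ = 8.0192 × 71.9 ≈ 576.5805 billion.
After: m₂ = 1 / (0.17 + 0.068) ≈ 4.2017, MB₂ = 71.9 − 2.87 = 69.03, so M₂ = 4.2017 × 69.03 ≈ 290.0434 billion.
ΔM = M₂ − M₁ = 290.0434 − 576.5805 = -286.5371 billion.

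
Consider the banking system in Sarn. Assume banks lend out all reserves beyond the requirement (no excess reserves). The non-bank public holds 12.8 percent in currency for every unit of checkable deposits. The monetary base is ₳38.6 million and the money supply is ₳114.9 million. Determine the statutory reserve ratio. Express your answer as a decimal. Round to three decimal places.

Using m = M/MB = 114.9/38.6 ≈ 2.976684. Since m = (1 + c)/(c + rr + e), the denominator satisfies c + rr + e = (1 + c)/m = (1 + 0.128) / 2.976684 ≈ 0.378945.
With c = 0.128 and e = 0, the statutory reserve ratio is 0.378945 − 0.128 − 0 = 0.250945.

0.251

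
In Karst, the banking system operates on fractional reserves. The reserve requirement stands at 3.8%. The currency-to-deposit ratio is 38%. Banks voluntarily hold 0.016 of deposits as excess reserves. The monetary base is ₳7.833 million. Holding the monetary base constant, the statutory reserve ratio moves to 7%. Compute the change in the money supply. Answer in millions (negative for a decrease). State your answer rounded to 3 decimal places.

-1.710 million

Initially m₁ = (1 + 0.38) / (0.038 + 0.016 + 0.38) ≈ 3.17972, so M₁ = 3.17972 × 7.833 ≈ 24.9067 million.
After the change m₂ = (1 + 0.38) / (0.07 + 0.016 + 0.38) ≈ 2.96137, so M₂ = 2.96137 × 7.833 ≈ 23.1964 million.
ΔM = M₂ − M₁ = 23.1964 − 24.9067 = -1.7103 million.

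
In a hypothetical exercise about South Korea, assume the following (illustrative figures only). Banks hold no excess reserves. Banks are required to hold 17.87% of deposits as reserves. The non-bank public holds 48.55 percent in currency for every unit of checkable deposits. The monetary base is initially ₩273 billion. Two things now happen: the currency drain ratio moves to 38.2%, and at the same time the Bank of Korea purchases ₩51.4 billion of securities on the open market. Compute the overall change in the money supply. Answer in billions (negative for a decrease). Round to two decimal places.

₩189.00 billion

Before: m₁ = (1 + 0.4855) / (0.1787 + 0.4855) ≈ 2.236525, MB₁ = 273, so M₁ = 2.236525 × 273 ≈ 610.5713 billion.
After: m₂ = (1 + 0.382) / (0.1787 + 0.382) ≈ 2.464776, MB₂ = 273 + 51.4 = 324.4, so M₂ = 2.464776 × 324.4 ≈ 799.5733 billion.
ΔM = M₂ − M₁ = 799.5733 − 610.5713 = 189.002 billion.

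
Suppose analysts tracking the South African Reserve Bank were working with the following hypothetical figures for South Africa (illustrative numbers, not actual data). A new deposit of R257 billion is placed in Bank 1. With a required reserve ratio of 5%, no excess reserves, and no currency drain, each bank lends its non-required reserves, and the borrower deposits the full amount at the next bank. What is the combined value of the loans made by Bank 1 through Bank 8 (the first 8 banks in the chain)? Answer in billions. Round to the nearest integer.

Bank i lends (1 − rr)^i of the original deposit: Bank 1 lends 257·0.9500 = 244.1500, Bank 2 lends 257·0.9500² = 231.9425, and so on.
Summing a geometric series: total = 257·[0.9500·(1 − 0.9500^8) / (1 − 0.9500)] ≈ 1643.5180 billion.

R1644 billion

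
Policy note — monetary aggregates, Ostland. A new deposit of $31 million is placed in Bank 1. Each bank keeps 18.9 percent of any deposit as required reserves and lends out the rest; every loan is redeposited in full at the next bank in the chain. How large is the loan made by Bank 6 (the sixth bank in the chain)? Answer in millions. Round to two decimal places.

$8.82 million

Each bank lends a fraction (1 − rr) = 0.8110 of the deposit it receives, so Bank 6 receives 31·0.8110^5 and lends 31·0.8110^6 ≈ 8.8204 million.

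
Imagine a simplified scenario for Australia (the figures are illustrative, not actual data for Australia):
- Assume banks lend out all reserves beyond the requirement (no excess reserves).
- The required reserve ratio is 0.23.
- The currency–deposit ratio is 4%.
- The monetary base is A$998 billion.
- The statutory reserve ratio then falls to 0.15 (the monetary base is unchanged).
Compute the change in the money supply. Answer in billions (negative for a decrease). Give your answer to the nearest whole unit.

Initially m₁ = (1 + 0.04) / (0.23 + 0.04) ≈ 3.8519, so M₁ = 3.8519 × 998 = 3844.1962 billion.
After the change m₂ = (1 + 0.04) / (0.15 + 0.04) ≈ 5.4737, so M₂ = 5.4737 × 998 = 5462.7526 billion.
ΔM = M₂ − M₁ = 5462.7526 − 3844.1962 = 1618.5564 billion.

A$1619 billion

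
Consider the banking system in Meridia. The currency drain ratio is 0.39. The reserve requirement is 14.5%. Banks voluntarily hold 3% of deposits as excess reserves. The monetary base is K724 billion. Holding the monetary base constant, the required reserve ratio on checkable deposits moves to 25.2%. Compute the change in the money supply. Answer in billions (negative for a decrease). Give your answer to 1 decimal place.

-283.6 billion

Initially m₁ = (1 + 0.39) / (0.145 + 0.03 + 0.39) ≈ 2.46018, so M₁ = 2.46018 × 724 ≈ 1781.1703 billion.
After the change m₂ = (1 + 0.39) / (0.252 + 0.03 + 0.39) ≈ 2.06845, so M₂ = 2.06845 × 724 = 1497.5578 billion.
ΔM = M₂ − M₁ = 1497.5578 − 1781.1703 = -283.6125 billion.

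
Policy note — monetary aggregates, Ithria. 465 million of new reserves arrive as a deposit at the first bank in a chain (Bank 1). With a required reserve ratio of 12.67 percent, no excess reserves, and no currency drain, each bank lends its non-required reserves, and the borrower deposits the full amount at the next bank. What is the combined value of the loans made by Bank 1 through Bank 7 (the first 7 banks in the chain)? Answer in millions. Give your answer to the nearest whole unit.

Bank i lends (1 − rr)^i of the original deposit: Bank 1 lends 465·0.8733 = 406.0845, Bank 2 lends 465·0.8733² ≈ 354.6336, and so on.
Summing a geometric series: total = 465·[0.8733·(1 − 0.8733^7) / (1 − 0.8733)] ≈ 1963.4802 million.

1963 million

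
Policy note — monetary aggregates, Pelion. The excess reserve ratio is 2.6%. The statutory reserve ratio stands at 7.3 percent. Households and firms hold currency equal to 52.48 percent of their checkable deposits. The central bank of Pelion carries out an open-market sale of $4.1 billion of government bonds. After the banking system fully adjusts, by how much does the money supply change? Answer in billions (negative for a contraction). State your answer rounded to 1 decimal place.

-10.0 billion

The money multiplier is m = (1 + c) / (rr + e + c) = (1 + 0.5248) / (0.073 + 0.026 + 0.5248) ≈ 2.4444.
The sale removes 4.1 billion of base, so ΔM = m × ΔMB = 2.4444 × (−4.1) ≈ -10.022 billion.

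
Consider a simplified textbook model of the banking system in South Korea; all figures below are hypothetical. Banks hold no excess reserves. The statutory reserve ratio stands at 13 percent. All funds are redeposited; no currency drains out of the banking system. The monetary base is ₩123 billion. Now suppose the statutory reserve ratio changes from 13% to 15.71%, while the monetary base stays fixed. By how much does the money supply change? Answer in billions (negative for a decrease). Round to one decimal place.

-163.2 billion

Initially m₁ = 1 / (0.13) ≈ 7.69231, so M₁ = 7.69231 × 123 ≈ 946.1541 billion.
After the change m₂ = 1 / (0.1571) ≈ 6.36537, so M₂ = 6.36537 × 123 ≈ 782.9405 billion.
ΔM = M₂ − M₁ = 782.9405 − 946.1541 = -163.2136 billion.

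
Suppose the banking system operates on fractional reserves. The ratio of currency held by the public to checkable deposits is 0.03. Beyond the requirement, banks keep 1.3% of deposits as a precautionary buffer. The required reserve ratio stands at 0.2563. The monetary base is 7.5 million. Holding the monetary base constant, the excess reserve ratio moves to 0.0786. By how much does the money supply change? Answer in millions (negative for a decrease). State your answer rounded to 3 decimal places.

Initially m₁ = (1 + 0.03) / (0.2563 + 0.013 + 0.03) ≈ 3.44136, so M₁ = 3.44136 × 7.5 = 25.8102 million.
After the change m₂ = (1 + 0.03) / (0.2563 + 0.0786 + 0.03) ≈ 2.82269, so M₂ = 2.82269 × 7.5 ≈ 21.1702 million.
ΔM = M₂ − M₁ = 21.1702 − 25.8102 = -4.64 million.

-4.640 million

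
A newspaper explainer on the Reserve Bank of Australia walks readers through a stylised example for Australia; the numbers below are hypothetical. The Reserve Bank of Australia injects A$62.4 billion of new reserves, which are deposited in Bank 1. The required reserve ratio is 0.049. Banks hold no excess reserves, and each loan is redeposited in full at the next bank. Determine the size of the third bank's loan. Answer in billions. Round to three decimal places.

Each bank lends a fraction (1 − rr) = 0.9510 of the deposit it receives, so Bank 3 receives 62.4·0.9510^2 and lends 62.4·0.9510^3 ≈ 53.6693 billion.

A$53.669 billion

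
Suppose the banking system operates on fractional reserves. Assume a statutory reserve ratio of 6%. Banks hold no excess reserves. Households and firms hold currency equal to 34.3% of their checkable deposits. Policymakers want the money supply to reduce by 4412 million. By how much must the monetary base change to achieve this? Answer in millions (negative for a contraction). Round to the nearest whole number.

The money multiplier is m = (1 + c) / (rr + c) = (1 + 0.343) / (0.06 + 0.343) ≈ 3.33251.
ΔMB = ΔM / m = (−4412) / 3.33251 ≈ -1323.927 million.

-1324 million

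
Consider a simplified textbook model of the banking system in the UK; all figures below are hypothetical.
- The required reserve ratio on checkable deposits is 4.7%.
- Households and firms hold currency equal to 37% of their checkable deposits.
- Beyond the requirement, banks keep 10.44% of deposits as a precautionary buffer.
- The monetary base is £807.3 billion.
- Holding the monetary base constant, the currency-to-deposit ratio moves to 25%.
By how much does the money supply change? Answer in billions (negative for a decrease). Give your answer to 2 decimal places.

Initially m₁ = (1 + 0.37) / (0.047 + 0.1044 + 0.37) ≈ 2.627541, so M₁ = 2.627541 × 807.3 ≈ 2121.2138 billion.
After the change m₂ = (1 + 0.25) / (0.047 + 0.1044 + 0.25) ≈ 3.114101, so M₂ = 3.114101 × 807.3 ≈ 2514.0137 billion.
ΔM = M₂ − M₁ = 2514.0137 − 2121.2138 = 392.7999 billion.

£392.80 billion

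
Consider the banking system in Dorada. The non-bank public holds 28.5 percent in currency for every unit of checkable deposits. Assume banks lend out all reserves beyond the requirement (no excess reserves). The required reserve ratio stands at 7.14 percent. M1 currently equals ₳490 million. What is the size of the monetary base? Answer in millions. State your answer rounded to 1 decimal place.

₳135.9 million

The money multiplier is m = (1 + c) / (rr + c) = (1 + 0.285) / (0.0714 + 0.285) ≈ 3.60550.
MB = M / m = 490 / 3.60550 ≈ 135.9035 million.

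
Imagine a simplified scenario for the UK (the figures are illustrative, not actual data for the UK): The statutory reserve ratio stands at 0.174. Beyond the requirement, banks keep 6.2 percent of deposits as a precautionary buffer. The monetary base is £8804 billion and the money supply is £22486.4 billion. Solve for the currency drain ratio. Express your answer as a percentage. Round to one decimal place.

Using m = M/MB = 22486.4/8804 ≈ 2.554112. From m = (1 + c)/(c + rr + e), rearranging gives 1 + c = m·(c + rr + e), so c·(1 − m) = m·(rr + e) − 1.
Hence c = [m·(rr + e) − 1]/(1 − m) = [2.554112 × (0.174 + 0.062) − 1] / (1 − 2.554112) ≈ 0.255599.

25.6%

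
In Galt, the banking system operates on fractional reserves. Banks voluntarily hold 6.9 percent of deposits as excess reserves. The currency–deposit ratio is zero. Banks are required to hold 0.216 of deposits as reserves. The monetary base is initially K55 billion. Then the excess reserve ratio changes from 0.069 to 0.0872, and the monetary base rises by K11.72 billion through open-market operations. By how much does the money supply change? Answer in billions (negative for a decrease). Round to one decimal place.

K27.1 billion

Before: m₁ = 1 / (0.216 + 0.069) ≈ 3.5088, MB₁ = 55, so M₁ = 3.5088 × 55 = 192.984 billion.
After: m₂ = 1 / (0.216 + 0.0872) ≈ 3.2982, MB₂ = 55 + 11.72 = 66.72, so M₂ = 3.2982 × 66.72 ≈ 220.0559 billion.
ΔM = M₂ − M₁ = 220.0559 − 192.984 = 27.0719 billion.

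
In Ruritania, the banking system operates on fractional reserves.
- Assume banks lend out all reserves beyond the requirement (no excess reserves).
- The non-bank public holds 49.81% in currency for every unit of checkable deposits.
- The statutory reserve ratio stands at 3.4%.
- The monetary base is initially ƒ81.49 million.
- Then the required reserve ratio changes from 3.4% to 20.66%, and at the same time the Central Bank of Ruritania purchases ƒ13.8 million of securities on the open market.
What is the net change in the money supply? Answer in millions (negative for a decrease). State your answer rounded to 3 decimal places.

Before: m₁ = (1 + 0.4981) / (0.034 + 0.4981) ≈ 2.815448, MB₁ = 81.49, so M₁ = 2.815448 × 81.49 ≈ 229.4309 million.
After: m₂ = (1 + 0.4981) / (0.2066 + 0.4981) ≈ 2.125869, MB₂ = 81.49 + 13.8 = 95.29, so M₂ = 2.125869 × 95.29 ≈ 202.5741 million.
ΔM = M₂ − M₁ = 202.5741 − 229.4309 = -26.8568 million.

-26.857 million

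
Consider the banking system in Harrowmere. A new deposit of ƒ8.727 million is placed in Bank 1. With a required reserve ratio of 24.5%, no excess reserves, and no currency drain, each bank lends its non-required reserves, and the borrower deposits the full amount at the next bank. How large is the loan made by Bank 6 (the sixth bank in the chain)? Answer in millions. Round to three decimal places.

Each bank lends a fraction (1 − rr) = 0.7550 of the deposit it receives, so Bank 6 receives 8.727·0.7550^5 and lends 8.727·0.7550^6 ≈ 1.6164 million.

ƒ1.616 million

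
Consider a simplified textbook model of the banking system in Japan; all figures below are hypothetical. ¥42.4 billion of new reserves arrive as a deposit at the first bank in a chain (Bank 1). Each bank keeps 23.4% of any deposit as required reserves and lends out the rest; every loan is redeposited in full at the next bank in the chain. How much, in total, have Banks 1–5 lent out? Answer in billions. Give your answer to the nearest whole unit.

¥102 billion

Bank i lends (1 − rr)^i of the original deposit: Bank 1 lends 42.4·0.7660 = 32.4784, Bank 2 lends 42.4·0.7660² ≈ 24.8785, and so on.
Summing a geometric series: total = 42.4·[0.7660·(1 − 0.7660^5) / (1 − 0.7660)] ≈ 102.1931 billion.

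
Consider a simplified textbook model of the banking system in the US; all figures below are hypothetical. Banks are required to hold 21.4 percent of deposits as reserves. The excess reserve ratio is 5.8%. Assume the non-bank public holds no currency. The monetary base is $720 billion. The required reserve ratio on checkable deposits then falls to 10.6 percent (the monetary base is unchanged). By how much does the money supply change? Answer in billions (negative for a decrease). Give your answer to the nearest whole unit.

$1743 billion

Initially m₁ = 1 / (0.214 + 0.058) ≈ 3.6765, so M₁ = 3.6765 × 720 = 2647.08 billion.
After the change m₂ = 1 / (0.106 + 0.058) ≈ 6.0976, so M₂ = 6.0976 × 720 = 4390.272 billion.
ΔM = M₂ − M₁ = 4390.272 − 2647.08 = 1743.192 billion.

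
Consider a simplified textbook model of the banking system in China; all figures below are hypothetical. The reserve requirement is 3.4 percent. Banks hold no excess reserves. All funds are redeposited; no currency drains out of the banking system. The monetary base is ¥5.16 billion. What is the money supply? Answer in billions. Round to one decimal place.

¥151.8 billion

With no currency drain or excess reserves, the money multiplier is m = 1/rr = 1/0.034 ≈ 29.4118.
Money supply M = m × MB = 29.4118 × 5.16 ≈ 151.7649 billion.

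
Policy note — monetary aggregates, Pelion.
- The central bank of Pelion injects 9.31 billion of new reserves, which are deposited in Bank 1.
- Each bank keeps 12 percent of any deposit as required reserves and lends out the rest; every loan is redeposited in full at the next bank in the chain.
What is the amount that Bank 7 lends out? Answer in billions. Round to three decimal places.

3.805 billion

Each bank lends a fraction (1 − rr) = 0.8800 of the deposit it receives, so Bank 7 receives 9.31·0.8800^6 and lends 9.31·0.8800^7 ≈ 3.8048 billion.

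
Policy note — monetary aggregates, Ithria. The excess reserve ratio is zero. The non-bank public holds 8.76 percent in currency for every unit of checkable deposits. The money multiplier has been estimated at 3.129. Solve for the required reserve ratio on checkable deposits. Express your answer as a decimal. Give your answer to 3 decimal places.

0.260

Using m = 3.129. Since m = (1 + c)/(c + rr + e), the denominator satisfies c + rr + e = (1 + c)/m = (1 + 0.0876) / 3.129 ≈ 0.347587.
With c = 0.0876 and e = 0, the required reserve ratio on checkable deposits is 0.347587 − 0.0876 − 0 = 0.259987.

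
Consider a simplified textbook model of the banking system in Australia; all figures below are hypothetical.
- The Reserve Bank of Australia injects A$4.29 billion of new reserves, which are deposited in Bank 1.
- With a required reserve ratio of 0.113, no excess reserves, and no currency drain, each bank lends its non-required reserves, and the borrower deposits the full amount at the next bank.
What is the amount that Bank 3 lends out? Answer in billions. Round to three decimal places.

A$2.994 billion

Each bank lends a fraction (1 − rr) = 0.8870 of the deposit it receives, so Bank 3 receives 4.29·0.8870^2 and lends 4.29·0.8870^3 ≈ 2.9938 billion.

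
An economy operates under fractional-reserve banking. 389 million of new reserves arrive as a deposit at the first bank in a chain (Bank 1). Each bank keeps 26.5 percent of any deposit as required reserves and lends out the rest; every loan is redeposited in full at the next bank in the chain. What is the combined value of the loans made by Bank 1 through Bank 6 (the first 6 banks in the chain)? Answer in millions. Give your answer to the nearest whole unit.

909 million

Bank i lends (1 − rr)^i of the original deposit: Bank 1 lends 389·0.7350 = 285.9150, Bank 2 lends 389·0.7350² ≈ 210.1475, and so on.
Summing a geometric series: total = 389·[0.7350·(1 − 0.7350^6) / (1 − 0.7350)] ≈ 908.8203 million.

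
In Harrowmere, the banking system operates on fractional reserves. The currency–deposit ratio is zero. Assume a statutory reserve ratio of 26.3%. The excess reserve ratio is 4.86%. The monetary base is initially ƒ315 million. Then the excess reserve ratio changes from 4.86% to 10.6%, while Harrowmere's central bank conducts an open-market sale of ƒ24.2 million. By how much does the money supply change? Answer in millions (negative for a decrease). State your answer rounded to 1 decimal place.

-222.8 million

Before: m₁ = 1 / (0.263 + 0.0486) ≈ 3.20924, MB₁ = 315, so M₁ = 3.20924 × 315 = 1010.9106 million.
After: m₂ = 1 / (0.263 + 0.106) ≈ 2.71003, MB₂ = 315 − 24.2 = 290.8, so M₂ = 2.71003 × 290.8 ≈ 788.0767 million.
ΔM = M₂ − M₁ = 788.0767 − 1010.9106 = -222.8339 million.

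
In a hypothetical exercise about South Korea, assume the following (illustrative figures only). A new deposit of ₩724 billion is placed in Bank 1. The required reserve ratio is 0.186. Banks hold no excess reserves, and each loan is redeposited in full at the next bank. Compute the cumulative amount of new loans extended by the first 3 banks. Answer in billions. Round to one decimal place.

Bank i lends (1 − rr)^i of the original deposit: Bank 1 lends 724·0.8140 = 589.3360, Bank 2 lends 724·0.8140² ≈ 479.7195, and so on.
Summing a geometric series: total = 724·[0.8140·(1 − 0.8140^3) / (1 − 0.8140)] ≈ 1459.5472 billion.

₩1459.5 billion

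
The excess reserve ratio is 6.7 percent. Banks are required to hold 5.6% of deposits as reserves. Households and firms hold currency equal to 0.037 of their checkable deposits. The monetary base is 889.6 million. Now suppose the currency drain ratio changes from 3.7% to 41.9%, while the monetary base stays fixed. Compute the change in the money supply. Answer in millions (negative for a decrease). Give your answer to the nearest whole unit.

Initially m₁ = (1 + 0.037) / (0.056 + 0.067 + 0.037) ≈ 6.4812, so M₁ = 6.4812 × 889.6 ≈ 5765.6755 million.
After the change m₂ = (1 + 0.419) / (0.056 + 0.067 + 0.419) ≈ 2.6181, so M₂ = 2.6181 × 889.6 ≈ 2329.0618 million.
ΔM = M₂ − M₁ = 2329.0618 − 5765.6755 = -3436.6137 million.

-3437 million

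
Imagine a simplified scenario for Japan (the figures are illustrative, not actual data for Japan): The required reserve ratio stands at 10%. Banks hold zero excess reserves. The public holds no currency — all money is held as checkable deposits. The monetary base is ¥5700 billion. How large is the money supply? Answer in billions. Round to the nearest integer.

With no currency drain or excess reserves, the money multiplier is m = 1/rr = 1/0.1 = 10.
Money supply M = m × MB = 10 × 5700 = 57000 billion.

¥57000 billion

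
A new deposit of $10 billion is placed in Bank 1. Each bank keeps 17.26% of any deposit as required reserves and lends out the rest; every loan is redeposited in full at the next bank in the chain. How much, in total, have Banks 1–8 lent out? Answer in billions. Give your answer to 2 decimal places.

$37.41 billion

Bank i lends (1 − rr)^i of the original deposit: Bank 1 lends 10·0.8274 = 8.2740, Bank 2 lends 10·0.8274² ≈ 6.8459, and so on.
Summing a geometric series: total = 10·[0.8274·(1 − 0.8274^8) / (1 − 0.8274)] ≈ 37.4081 billion.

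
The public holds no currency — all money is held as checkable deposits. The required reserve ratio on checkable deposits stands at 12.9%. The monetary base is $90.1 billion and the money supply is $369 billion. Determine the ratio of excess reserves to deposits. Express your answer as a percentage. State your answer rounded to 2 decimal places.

Using m = M/MB = 369/90.1 ≈ 4.095450. Since m = (1 + c)/(c + rr + e), the denominator satisfies c + rr + e = (1 + c)/m = (1 + 0) / 4.095450 ≈ 0.244173.
With c = 0 and rr = 0.129, the ratio of excess reserves to deposits is 0.244173 − 0 − 0.129 = 0.115173.

11.52%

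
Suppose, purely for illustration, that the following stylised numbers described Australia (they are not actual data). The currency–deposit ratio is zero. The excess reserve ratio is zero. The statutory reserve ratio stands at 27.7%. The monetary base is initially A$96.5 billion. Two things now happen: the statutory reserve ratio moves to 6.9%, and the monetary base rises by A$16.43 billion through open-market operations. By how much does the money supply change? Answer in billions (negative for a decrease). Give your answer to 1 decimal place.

Before: m₁ = 1 / (0.277) ≈ 3.61011, MB₁ = 96.5, so M₁ = 3.61011 × 96.5 ≈ 348.3756 billion.
After: m₂ = 1 / (0.069) ≈ 14.49275, MB₂ = 96.5 + 16.43 = 112.93, so M₂ = 14.49275 × 112.93 ≈ 1636.6663 billion.
ΔM = M₂ − M₁ = 1636.6663 − 348.3756 = 1288.2907 billion.

A$1288.3 billion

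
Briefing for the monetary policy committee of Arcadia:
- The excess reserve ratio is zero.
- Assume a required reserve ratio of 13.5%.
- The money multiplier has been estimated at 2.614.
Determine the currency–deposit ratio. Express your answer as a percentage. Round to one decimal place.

40.1%

Using m = 2.614. From m = (1 + c)/(c + rr + e), rearranging gives 1 + c = m·(c + rr + e), so c·(1 − m) = m·(rr + e) − 1.
Hence c = [m·(rr + e) − 1]/(1 − m) = [2.614 × (0.135 + 0) − 1] / (1 − 2.614) ≈ 0.400936.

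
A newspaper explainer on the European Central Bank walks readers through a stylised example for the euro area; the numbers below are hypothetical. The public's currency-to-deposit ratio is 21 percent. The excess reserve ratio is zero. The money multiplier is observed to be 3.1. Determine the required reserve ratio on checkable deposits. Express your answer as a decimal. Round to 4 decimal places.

Using m = 3.1. Since m = (1 + c)/(c + rr + e), the denominator satisfies c + rr + e = (1 + c)/m = (1 + 0.21) / 3.1 ≈ 0.390323.
With c = 0.21 and e = 0, the required reserve ratio on checkable deposits is 0.390323 − 0.21 − 0 = 0.180323.

0.1803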